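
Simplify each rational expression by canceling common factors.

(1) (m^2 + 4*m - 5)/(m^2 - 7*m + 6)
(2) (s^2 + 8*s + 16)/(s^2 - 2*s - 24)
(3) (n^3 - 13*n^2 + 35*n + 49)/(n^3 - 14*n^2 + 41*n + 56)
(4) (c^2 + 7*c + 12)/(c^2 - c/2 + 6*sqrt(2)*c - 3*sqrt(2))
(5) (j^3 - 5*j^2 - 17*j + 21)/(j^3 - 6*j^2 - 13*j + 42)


(1) = (m + 5)/(m - 6)
(2) = (s + 4)/(s - 6)
(3) = (n - 7)/(n - 8)
(4) = (2*c^2 + 14*c + 24)/(2*c^2 + c*(-1 + 12*sqrt(2)) - 6*sqrt(2))
(5) = (j - 1)/(j - 2)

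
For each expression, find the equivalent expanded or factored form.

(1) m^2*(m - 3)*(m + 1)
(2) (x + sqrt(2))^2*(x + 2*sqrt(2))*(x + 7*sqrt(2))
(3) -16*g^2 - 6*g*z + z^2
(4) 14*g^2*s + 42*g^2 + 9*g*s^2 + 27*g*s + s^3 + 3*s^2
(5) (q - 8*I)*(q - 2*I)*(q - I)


(1) = m^4 - 2*m^3 - 3*m^2
(2) = x^4 + 11*sqrt(2)*x^3 + 66*x^2 + 74*sqrt(2)*x + 56
(3) = (-8*g + z)*(2*g + z)
(4) = (2*g + s)*(7*g + s)*(s + 3)
(5) = q^3 - 11*I*q^2 - 26*q + 16*I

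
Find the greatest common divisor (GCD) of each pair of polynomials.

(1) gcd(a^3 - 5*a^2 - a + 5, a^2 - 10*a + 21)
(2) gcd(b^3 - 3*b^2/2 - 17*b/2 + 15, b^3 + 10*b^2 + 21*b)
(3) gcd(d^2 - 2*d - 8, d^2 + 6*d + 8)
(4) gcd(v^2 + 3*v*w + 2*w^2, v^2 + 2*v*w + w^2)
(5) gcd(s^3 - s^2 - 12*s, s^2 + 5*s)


(1) = gcd((a - 5)*(a - 1)*(a + 1), (a - 7)*(a - 3)) = 1
(2) = gcd((b - 5/2)*(b - 2)*(b + 3), b*(b + 3)*(b + 7)) = b + 3
(3) = d + 2
(4) = v + w
(5) = gcd(s*(s - 4)*(s + 3), s*(s + 5)) = s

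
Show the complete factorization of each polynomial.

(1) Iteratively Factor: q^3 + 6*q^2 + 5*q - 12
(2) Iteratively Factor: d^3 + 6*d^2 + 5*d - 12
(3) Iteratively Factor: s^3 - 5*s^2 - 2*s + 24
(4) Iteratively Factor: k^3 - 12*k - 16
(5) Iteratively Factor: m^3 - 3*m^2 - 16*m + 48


(1) = (q - 1)*(q^2 + 7*q + 12) = (q - 1)*(q + 4)*(q + 3)
(2) = (d - 1)*(d^2 + 7*d + 12) = (d - 1)*(d + 3)*(d + 4)
(3) = (s - 3)*(s^2 - 2*s - 8) = (s - 3)*(s + 2)*(s - 4)
(4) = (k + 2)*(k^2 - 2*k - 8) = (k - 4)*(k + 2)*(k + 2)
(5) = (m - 4)*(m^2 + m - 12) = (m - 4)*(m + 4)*(m - 3)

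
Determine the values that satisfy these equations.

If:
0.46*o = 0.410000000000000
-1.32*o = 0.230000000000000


Then:
No Solution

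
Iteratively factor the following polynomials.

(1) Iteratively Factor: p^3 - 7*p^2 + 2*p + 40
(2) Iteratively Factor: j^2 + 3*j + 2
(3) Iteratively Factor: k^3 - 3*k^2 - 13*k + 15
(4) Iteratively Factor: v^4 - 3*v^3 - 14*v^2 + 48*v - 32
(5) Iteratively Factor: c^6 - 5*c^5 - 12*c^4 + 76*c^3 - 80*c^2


(1) = (p - 4)*(p^2 - 3*p - 10) = (p - 5)*(p - 4)*(p + 2)
(2) = (j + 2)*(j + 1)
(3) = (k - 1)*(k^2 - 2*k - 15) = (k - 1)*(k + 3)*(k - 5)
(4) = (v + 4)*(v^3 - 7*v^2 + 14*v - 8) = (v - 4)*(v + 4)*(v^2 - 3*v + 2) = (v - 4)*(v - 2)*(v + 4)*(v - 1)
(5) = (c - 2)*(c^5 - 3*c^4 - 18*c^3 + 40*c^2) = (c - 5)*(c - 2)*(c^4 + 2*c^3 - 8*c^2) = (c - 5)*(c - 2)^2*(c^3 + 4*c^2) = c*(c - 5)*(c - 2)^2*(c^2 + 4*c) = c*(c - 5)*(c - 2)^2*(c + 4)*(c)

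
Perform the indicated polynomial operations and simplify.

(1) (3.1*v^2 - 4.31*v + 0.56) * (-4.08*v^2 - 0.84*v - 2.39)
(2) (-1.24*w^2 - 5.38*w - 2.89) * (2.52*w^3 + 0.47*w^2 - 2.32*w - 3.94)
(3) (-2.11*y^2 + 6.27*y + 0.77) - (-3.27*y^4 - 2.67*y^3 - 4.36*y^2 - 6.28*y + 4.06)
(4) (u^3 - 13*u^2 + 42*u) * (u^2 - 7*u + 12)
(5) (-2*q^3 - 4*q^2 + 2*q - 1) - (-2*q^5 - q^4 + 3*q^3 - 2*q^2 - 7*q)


(1) = -12.648*v^4 + 14.9808*v^3 - 6.0734*v^2 + 9.8305*v - 1.3384
(2) = -3.1248*w^5 - 14.1404*w^4 - 6.9346*w^3 + 16.0089*w^2 + 27.902*w + 11.3866
(3) = 3.27*y^4 + 2.67*y^3 + 2.25*y^2 + 12.55*y - 3.29
(4) = u^5 - 20*u^4 + 145*u^3 - 450*u^2 + 504*u
(5) = 2*q^5 + q^4 - 5*q^3 - 2*q^2 + 9*q - 1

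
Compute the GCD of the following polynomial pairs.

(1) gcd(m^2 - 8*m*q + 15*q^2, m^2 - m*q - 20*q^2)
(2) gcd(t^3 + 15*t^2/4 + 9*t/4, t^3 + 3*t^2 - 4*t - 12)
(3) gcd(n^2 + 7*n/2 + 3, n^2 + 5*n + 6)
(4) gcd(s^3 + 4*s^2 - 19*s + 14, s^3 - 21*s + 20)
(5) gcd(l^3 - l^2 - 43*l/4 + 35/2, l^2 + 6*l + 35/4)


(1) = gcd((m - 5*q)*(m - 3*q), (m - 5*q)*(m + 4*q)) = -m + 5*q
(2) = t + 3
(3) = gcd((n + 3/2)*(n + 2), (n + 2)*(n + 3)) = n + 2
(4) = gcd((s - 2)*(s - 1)*(s + 7), (s - 4)*(s - 1)*(s + 5)) = s - 1
(5) = gcd((l - 5/2)*(l - 2)*(l + 7/2), (l + 5/2)*(l + 7/2)) = l + 7/2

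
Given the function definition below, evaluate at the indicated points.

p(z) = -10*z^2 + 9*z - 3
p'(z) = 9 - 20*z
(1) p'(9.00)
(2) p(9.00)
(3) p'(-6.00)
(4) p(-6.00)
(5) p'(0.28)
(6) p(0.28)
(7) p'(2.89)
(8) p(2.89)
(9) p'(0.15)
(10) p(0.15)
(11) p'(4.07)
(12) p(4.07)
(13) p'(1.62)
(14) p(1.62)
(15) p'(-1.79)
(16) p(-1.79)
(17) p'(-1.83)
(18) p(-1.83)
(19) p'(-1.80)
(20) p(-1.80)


(1) = -171.00
(2) = -732.00
(3) = 129.00
(4) = -417.00
(5) = 3.40
(6) = -1.26
(7) = -48.80
(8) = -60.51
(9) = 6.00
(10) = -1.88
(11) = -72.40
(12) = -132.02
(13) = -23.40
(14) = -14.66
(15) = 44.80
(16) = -51.15
(17) = 45.60
(18) = -52.96
(19) = 45.00
(20) = -51.60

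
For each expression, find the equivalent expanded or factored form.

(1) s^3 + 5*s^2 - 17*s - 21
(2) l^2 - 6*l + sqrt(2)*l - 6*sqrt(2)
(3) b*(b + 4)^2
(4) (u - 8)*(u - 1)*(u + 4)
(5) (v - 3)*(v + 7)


(1) = (s - 3)*(s + 1)*(s + 7)
(2) = (l - 6)*(l + sqrt(2))
(3) = b^3 + 8*b^2 + 16*b
(4) = u^3 - 5*u^2 - 28*u + 32
(5) = v^2 + 4*v - 21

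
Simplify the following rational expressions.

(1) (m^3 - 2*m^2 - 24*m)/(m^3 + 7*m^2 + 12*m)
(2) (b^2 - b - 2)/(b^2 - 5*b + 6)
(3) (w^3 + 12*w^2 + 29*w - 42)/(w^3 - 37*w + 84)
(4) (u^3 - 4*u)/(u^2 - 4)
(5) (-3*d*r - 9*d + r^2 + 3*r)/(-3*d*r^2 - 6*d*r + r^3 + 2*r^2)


(1) = (m - 6)/(m + 3)
(2) = (b + 1)/(b - 3)
(3) = (w^2 + 5*w - 6)/(w^2 - 7*w + 12)
(4) = u
(5) = (r + 3)/(r^2 + 2*r)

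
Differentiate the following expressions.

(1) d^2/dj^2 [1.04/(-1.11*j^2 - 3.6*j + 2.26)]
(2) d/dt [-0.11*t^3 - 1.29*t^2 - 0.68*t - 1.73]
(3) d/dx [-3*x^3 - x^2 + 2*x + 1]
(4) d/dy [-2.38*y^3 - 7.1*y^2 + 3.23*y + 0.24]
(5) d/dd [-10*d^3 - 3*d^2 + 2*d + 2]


(1) = (2.562768*j^2 + 8.31168*j - 1.04*(2.22*j + 3.6)*(4.44*j + 7.2) - 5.217888)/(1.11*j^2 + 3.6*j - 2.26)^3
(2) = -0.33*t^2 - 2.58*t - 0.68
(3) = -9*x^2 - 2*x + 2
(4) = -7.14*y^2 - 14.2*y + 3.23
(5) = -30*d^2 - 6*d + 2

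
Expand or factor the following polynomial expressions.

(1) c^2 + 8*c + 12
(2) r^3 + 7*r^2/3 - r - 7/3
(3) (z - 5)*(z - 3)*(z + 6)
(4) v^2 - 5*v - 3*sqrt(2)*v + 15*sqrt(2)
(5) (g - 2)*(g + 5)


(1) = (c + 2)*(c + 6)
(2) = (r - 1)*(r + 1)*(r + 7/3)
(3) = z^3 - 2*z^2 - 33*z + 90
(4) = (v - 5)*(v - 3*sqrt(2))
(5) = g^2 + 3*g - 10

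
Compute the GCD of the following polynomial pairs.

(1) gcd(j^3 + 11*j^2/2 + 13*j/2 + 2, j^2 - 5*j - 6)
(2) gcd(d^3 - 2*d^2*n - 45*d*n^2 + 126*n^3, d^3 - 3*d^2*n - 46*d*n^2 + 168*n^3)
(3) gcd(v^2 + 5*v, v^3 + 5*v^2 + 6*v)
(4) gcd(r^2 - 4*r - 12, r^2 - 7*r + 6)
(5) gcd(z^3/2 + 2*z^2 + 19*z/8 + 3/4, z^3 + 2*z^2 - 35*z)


(1) = j + 1
(2) = d^2 + d*n - 42*n^2
(3) = gcd(v*(v + 5), v*(v + 2)*(v + 3)) = v
(4) = r - 6
(5) = gcd((z/2 + 1/4)*(z + 3/2)*(z + 2), z*(z - 5)*(z + 7)) = 1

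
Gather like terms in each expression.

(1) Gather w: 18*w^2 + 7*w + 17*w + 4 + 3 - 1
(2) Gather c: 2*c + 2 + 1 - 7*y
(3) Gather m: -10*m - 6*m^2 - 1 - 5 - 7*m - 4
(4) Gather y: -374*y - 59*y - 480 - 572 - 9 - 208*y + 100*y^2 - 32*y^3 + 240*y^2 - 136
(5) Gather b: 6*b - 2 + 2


(1) = 18*w^2 + 24*w + 6
(2) = 2*c - 7*y + 3
(3) = -6*m^2 - 17*m - 10
(4) = -32*y^3 + 340*y^2 - 641*y - 1197
(5) = 6*b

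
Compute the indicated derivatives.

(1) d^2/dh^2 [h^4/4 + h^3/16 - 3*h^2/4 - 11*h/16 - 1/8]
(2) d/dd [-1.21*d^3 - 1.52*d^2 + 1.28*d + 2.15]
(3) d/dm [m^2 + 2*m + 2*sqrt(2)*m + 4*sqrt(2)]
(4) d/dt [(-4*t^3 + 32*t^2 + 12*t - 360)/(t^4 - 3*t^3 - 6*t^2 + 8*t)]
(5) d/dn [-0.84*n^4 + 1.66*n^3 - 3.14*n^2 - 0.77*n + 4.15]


(1) = 3*h^2 + 3*h/8 - 3/2
(2) = -3.63*d^2 - 3.04*d + 1.28
(3) = 2*m + 2 + 2*sqrt(2)
(4) = 4*(t^6 - 16*t^5 + 21*t^4 + 362*t^3 - 728*t^2 - 1080*t + 720)/(t^2*(t^6 - 6*t^5 - 3*t^4 + 52*t^3 - 12*t^2 - 96*t + 64))
(5) = -3.36*n^3 + 4.98*n^2 - 6.28*n - 0.77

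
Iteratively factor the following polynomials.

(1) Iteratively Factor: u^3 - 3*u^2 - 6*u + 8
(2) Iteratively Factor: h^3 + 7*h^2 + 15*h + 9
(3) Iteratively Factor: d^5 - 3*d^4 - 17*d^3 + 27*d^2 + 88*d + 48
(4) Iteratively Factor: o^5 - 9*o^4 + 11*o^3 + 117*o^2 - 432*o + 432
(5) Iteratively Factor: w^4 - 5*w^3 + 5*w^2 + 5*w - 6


(1) = (u - 4)*(u^2 + u - 2) = (u - 4)*(u - 1)*(u + 2)
(2) = (h + 3)*(h^2 + 4*h + 3) = (h + 3)^2*(h + 1)
(3) = (d - 4)*(d^4 + d^3 - 13*d^2 - 25*d - 12) = (d - 4)^2*(d^3 + 5*d^2 + 7*d + 3) = (d - 4)^2*(d + 1)*(d^2 + 4*d + 3) = (d - 4)^2*(d + 1)*(d + 3)*(d + 1)
(4) = (o - 3)*(o^4 - 6*o^3 - 7*o^2 + 96*o - 144) = (o - 3)^2*(o^3 - 3*o^2 - 16*o + 48) = (o - 3)^2*(o + 4)*(o^2 - 7*o + 12) = (o - 4)*(o - 3)^2*(o + 4)*(o - 3)
(5) = (w - 1)*(w^3 - 4*w^2 + w + 6) = (w - 2)*(w - 1)*(w^2 - 2*w - 3) = (w - 2)*(w - 1)*(w + 1)*(w - 3)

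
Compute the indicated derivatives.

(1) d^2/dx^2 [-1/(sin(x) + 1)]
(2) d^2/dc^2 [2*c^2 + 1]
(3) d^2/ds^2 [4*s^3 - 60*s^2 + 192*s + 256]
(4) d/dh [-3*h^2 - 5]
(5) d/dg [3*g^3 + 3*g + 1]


(1) = (sin(x) - 2)/(sin(x) + 1)^2
(2) = 4
(3) = 24*s - 120
(4) = -6*h
(5) = 9*g^2 + 3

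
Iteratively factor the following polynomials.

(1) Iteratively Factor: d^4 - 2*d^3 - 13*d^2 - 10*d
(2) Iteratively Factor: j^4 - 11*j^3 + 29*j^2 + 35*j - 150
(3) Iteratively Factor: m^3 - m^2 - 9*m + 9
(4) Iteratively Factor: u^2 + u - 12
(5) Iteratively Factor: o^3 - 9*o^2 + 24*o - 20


(1) = (d + 1)*(d^3 - 3*d^2 - 10*d) = (d + 1)*(d + 2)*(d^2 - 5*d) = d*(d + 1)*(d + 2)*(d - 5)
(2) = (j - 5)*(j^3 - 6*j^2 - j + 30) = (j - 5)^2*(j^2 - j - 6) = (j - 5)^2*(j - 3)*(j + 2)
(3) = (m + 3)*(m^2 - 4*m + 3) = (m - 1)*(m + 3)*(m - 3)
(4) = (u + 4)*(u - 3)
(5) = (o - 2)*(o^2 - 7*o + 10) = (o - 2)^2*(o - 5)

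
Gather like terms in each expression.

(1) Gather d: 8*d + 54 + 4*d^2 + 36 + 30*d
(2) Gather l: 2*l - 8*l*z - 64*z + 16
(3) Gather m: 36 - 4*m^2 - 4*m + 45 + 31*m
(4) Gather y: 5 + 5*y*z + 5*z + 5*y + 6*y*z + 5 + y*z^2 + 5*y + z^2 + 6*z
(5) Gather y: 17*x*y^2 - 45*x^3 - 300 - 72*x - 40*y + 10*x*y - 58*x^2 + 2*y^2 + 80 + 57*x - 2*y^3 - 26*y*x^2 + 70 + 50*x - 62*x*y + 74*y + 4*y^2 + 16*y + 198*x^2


(1) = 4*d^2 + 38*d + 90
(2) = l*(2 - 8*z) - 64*z + 16
(3) = -4*m^2 + 27*m + 81
(4) = y*(z^2 + 11*z + 10) + z^2 + 11*z + 10
(5) = -45*x^3 + 140*x^2 + 35*x - 2*y^3 + y^2*(17*x + 6) + y*(-26*x^2 - 52*x + 50) - 150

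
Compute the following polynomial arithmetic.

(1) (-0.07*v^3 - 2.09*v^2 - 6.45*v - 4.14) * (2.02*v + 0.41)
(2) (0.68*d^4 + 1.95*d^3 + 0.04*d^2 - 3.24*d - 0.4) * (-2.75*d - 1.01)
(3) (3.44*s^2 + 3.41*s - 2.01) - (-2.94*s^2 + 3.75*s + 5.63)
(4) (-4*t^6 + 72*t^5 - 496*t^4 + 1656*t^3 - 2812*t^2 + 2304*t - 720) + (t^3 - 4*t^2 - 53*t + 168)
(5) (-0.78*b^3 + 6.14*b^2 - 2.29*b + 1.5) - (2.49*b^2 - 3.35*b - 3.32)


(1) = -0.1414*v^4 - 4.2505*v^3 - 13.8859*v^2 - 11.0073*v - 1.6974
(2) = -1.87*d^5 - 6.0493*d^4 - 2.0795*d^3 + 8.8696*d^2 + 4.3724*d + 0.404
(3) = 6.38*s^2 - 0.34*s - 7.64
(4) = -4*t^6 + 72*t^5 - 496*t^4 + 1657*t^3 - 2816*t^2 + 2251*t - 552
(5) = -0.78*b^3 + 3.65*b^2 + 1.06*b + 4.82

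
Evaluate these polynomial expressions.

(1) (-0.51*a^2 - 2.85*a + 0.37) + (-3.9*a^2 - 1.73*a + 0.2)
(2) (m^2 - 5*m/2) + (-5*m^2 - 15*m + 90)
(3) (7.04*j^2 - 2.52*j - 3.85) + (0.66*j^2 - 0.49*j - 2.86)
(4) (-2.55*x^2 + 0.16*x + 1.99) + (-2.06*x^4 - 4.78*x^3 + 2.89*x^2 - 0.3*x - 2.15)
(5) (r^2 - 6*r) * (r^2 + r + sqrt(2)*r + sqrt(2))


(1) = -4.41*a^2 - 4.58*a + 0.57
(2) = -4*m^2 - 35*m/2 + 90
(3) = 7.7*j^2 - 3.01*j - 6.71
(4) = -2.06*x^4 - 4.78*x^3 + 0.34*x^2 - 0.14*x - 0.16
(5) = r^4 - 5*r^3 + sqrt(2)*r^3 - 5*sqrt(2)*r^2 - 6*r^2 - 6*sqrt(2)*r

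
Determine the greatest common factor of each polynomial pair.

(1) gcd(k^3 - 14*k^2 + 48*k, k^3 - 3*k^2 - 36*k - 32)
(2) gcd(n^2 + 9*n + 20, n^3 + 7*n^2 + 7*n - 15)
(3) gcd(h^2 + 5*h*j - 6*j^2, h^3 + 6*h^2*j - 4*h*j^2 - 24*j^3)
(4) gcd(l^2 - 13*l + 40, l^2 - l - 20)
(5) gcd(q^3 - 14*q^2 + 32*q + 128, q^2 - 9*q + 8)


(1) = gcd(k*(k - 8)*(k - 6), (k - 8)*(k + 1)*(k + 4)) = k - 8
(2) = gcd((n + 4)*(n + 5), (n - 1)*(n + 3)*(n + 5)) = n + 5
(3) = gcd((h - j)*(h + 6*j), (h - 2*j)*(h + 2*j)*(h + 6*j)) = h + 6*j
(4) = l - 5
(5) = q - 8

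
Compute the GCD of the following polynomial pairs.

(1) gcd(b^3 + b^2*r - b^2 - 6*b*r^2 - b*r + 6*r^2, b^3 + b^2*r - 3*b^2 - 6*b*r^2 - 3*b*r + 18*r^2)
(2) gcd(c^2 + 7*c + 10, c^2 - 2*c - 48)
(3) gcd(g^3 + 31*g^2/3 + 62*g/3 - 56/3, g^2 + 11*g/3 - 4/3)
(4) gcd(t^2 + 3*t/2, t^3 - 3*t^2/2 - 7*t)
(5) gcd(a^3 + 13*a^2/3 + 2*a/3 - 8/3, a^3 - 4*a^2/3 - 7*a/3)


(1) = gcd((b - 1)*(b - 2*r)*(b + 3*r), (b - 3)*(b - 2*r)*(b + 3*r)) = -b^2 - b*r + 6*r^2
(2) = 1
(3) = g + 4
(4) = t
(5) = gcd((a - 2/3)*(a + 1)*(a + 4), a*(a - 7/3)*(a + 1)) = a + 1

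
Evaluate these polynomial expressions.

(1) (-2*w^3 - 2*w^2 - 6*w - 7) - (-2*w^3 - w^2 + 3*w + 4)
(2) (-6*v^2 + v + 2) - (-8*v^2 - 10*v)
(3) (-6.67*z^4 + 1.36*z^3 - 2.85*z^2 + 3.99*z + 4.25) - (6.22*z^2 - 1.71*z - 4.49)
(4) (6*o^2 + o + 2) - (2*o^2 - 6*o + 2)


(1) = -w^2 - 9*w - 11
(2) = 2*v^2 + 11*v + 2
(3) = -6.67*z^4 + 1.36*z^3 - 9.07*z^2 + 5.7*z + 8.74
(4) = 4*o^2 + 7*o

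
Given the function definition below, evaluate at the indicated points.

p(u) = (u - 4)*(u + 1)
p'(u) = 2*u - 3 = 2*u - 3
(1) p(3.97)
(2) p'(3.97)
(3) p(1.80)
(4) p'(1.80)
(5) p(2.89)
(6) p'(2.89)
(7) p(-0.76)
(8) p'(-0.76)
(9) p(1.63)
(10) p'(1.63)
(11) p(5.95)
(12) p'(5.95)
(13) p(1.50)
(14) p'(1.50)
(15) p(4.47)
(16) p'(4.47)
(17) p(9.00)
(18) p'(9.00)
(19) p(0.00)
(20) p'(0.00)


(1) = -0.15
(2) = 4.94
(3) = -6.16
(4) = 0.60
(5) = -4.32
(6) = 2.78
(7) = -1.14
(8) = -4.52
(9) = -6.23
(10) = 0.26
(11) = 13.55
(12) = 8.90
(13) = -6.25
(14) = 0.00
(15) = 2.57
(16) = 5.94
(17) = 50.00
(18) = 15.00
(19) = -4.00
(20) = -3.00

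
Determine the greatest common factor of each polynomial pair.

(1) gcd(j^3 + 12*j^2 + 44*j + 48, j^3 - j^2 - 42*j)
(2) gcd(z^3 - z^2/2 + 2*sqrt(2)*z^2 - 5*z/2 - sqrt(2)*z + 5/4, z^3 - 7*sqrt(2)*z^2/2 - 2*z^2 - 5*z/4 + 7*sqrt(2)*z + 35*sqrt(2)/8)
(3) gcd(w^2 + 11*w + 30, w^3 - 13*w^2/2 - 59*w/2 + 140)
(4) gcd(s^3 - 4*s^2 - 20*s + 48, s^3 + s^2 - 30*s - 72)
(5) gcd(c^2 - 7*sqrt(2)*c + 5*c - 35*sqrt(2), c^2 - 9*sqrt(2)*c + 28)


(1) = j + 6
(2) = gcd((z - 1/2)*(z - sqrt(2)/2)*(z + 5*sqrt(2)/2), (z - 5/2)*(z + 1/2)*(z - 7*sqrt(2)/2)) = 1
(3) = w + 5
(4) = s^2 - 2*s - 24
(5) = c - 7*sqrt(2)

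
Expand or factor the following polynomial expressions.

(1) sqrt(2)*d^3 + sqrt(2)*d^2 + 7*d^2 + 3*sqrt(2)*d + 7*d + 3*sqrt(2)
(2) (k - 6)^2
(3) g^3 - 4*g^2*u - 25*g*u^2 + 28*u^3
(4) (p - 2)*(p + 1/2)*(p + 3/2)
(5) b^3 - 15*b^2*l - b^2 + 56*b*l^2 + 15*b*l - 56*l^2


(1) = (d + 1)*(d + 3*sqrt(2))*(sqrt(2)*d + 1)
(2) = k^2 - 12*k + 36
(3) = (g - 7*u)*(g - u)*(g + 4*u)
(4) = p^3 - 13*p/4 - 3/2
(5) = (b - 1)*(b - 8*l)*(b - 7*l)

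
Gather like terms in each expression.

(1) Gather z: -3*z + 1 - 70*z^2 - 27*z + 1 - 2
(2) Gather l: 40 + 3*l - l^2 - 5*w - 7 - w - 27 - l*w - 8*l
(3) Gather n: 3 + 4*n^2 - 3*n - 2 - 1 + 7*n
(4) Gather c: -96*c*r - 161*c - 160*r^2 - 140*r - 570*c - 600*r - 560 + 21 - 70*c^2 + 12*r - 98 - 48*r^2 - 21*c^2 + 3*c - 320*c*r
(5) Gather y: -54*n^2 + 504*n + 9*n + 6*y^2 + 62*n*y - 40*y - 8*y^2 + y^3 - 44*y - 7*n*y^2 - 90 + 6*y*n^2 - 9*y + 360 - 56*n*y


(1) = -70*z^2 - 30*z
(2) = -l^2 + l*(-w - 5) - 6*w + 6
(3) = 4*n^2 + 4*n
(4) = -91*c^2 + c*(-416*r - 728) - 208*r^2 - 728*r - 637
(5) = -54*n^2 + 513*n + y^3 + y^2*(-7*n - 2) + y*(6*n^2 + 6*n - 93) + 270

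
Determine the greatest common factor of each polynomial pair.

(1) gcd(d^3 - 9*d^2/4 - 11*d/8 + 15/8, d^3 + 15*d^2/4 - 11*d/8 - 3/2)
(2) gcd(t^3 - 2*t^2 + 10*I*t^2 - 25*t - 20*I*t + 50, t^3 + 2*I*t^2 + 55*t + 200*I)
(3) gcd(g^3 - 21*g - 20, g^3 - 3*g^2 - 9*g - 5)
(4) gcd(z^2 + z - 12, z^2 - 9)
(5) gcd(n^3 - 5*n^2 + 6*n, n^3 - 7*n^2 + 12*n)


(1) = gcd((d - 5/2)*(d - 3/4)*(d + 1), (d - 3/4)*(d + 1/2)*(d + 4)) = d - 3/4
(2) = gcd((t - 2)*(t + 5*I)^2, (t - 8*I)*(t + 5*I)^2) = t^2 + 10*I*t - 25
(3) = gcd((g - 5)*(g + 1)*(g + 4), (g - 5)*(g + 1)^2) = g^2 - 4*g - 5
(4) = z - 3
(5) = n^2 - 3*n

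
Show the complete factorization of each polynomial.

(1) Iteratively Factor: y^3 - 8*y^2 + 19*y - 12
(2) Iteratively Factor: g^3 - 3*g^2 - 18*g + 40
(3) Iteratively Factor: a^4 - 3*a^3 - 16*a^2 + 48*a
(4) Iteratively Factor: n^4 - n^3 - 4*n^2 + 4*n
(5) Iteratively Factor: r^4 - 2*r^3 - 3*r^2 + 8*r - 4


(1) = (y - 4)*(y^2 - 4*y + 3) = (y - 4)*(y - 3)*(y - 1)
(2) = (g - 5)*(g^2 + 2*g - 8) = (g - 5)*(g - 2)*(g + 4)
(3) = (a + 4)*(a^3 - 7*a^2 + 12*a) = a*(a + 4)*(a^2 - 7*a + 12) = a*(a - 3)*(a + 4)*(a - 4)
(4) = (n - 1)*(n^3 - 4*n) = (n - 2)*(n - 1)*(n^2 + 2*n) = (n - 2)*(n - 1)*(n + 2)*(n)
(5) = (r - 1)*(r^3 - r^2 - 4*r + 4) = (r - 1)^2*(r^2 - 4) = (r - 2)*(r - 1)^2*(r + 2)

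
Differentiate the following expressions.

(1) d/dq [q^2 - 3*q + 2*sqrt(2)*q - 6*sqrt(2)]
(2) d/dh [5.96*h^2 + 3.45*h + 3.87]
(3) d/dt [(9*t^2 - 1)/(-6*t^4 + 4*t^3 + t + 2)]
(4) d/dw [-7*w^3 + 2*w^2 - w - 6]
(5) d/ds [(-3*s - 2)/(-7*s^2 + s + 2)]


(1) = 2*q - 3 + 2*sqrt(2)
(2) = 11.92*h + 3.45
(3) = (18*t*(-6*t^4 + 4*t^3 + t + 2) - (9*t^2 - 1)*(-24*t^3 + 12*t^2 + 1))/(-6*t^4 + 4*t^3 + t + 2)^2
(4) = -21*w^2 + 4*w - 1
(5) = (21*s^2 - 3*s - (3*s + 2)*(14*s - 1) - 6)/(-7*s^2 + s + 2)^2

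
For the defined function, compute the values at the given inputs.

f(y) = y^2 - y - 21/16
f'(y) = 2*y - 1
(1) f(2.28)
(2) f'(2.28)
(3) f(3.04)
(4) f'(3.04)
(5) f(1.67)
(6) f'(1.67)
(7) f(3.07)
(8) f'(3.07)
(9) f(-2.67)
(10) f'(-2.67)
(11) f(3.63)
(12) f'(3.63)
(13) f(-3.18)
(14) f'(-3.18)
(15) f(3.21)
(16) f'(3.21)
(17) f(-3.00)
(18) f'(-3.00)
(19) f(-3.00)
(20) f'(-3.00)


(1) = 1.61
(2) = 3.56
(3) = 4.89
(4) = 5.08
(5) = -0.19
(6) = 2.34
(7) = 5.04
(8) = 5.14
(9) = 8.49
(10) = -6.34
(11) = 8.23
(12) = 6.26
(13) = 11.98
(14) = -7.36
(15) = 5.78
(16) = 5.42
(17) = 10.69
(18) = -7.00
(19) = 10.69
(20) = -7.00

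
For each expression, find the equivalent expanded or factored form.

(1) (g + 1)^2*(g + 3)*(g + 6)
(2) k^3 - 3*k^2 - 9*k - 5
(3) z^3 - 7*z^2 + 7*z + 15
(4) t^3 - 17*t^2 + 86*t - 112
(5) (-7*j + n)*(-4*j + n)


(1) = g^4 + 11*g^3 + 37*g^2 + 45*g + 18
(2) = (k - 5)*(k + 1)^2
(3) = (z - 5)*(z - 3)*(z + 1)
(4) = (t - 8)*(t - 7)*(t - 2)
(5) = 28*j^2 - 11*j*n + n^2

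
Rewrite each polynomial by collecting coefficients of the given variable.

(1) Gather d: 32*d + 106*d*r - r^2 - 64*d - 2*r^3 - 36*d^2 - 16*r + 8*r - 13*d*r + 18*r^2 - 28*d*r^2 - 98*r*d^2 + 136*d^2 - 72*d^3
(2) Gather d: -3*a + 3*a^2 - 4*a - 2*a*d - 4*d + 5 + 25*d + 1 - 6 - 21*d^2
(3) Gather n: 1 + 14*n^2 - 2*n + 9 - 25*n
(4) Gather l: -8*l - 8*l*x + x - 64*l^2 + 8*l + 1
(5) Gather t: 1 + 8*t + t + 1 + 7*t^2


(1) = -72*d^3 + d^2*(100 - 98*r) + d*(-28*r^2 + 93*r - 32) - 2*r^3 + 17*r^2 - 8*r
(2) = 3*a^2 - 7*a - 21*d^2 + d*(21 - 2*a)
(3) = 14*n^2 - 27*n + 10
(4) = -64*l^2 - 8*l*x + x + 1
(5) = 7*t^2 + 9*t + 2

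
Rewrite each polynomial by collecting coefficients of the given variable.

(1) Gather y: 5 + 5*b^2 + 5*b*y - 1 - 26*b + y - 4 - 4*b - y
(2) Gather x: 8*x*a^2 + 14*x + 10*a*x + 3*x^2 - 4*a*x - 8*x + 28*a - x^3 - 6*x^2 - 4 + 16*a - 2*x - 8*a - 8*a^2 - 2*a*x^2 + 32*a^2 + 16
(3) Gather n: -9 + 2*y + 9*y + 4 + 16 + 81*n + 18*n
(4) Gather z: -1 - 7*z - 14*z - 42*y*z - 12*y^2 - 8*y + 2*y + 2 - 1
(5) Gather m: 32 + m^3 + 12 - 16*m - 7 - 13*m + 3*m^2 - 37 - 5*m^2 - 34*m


(1) = 5*b^2 + 5*b*y - 30*b
(2) = 24*a^2 + 36*a - x^3 + x^2*(-2*a - 3) + x*(8*a^2 + 6*a + 4) + 12
(3) = 99*n + 11*y + 11
(4) = -12*y^2 - 6*y + z*(-42*y - 21)
(5) = m^3 - 2*m^2 - 63*m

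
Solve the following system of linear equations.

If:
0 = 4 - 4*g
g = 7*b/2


Then:
b = 2/7
g = 1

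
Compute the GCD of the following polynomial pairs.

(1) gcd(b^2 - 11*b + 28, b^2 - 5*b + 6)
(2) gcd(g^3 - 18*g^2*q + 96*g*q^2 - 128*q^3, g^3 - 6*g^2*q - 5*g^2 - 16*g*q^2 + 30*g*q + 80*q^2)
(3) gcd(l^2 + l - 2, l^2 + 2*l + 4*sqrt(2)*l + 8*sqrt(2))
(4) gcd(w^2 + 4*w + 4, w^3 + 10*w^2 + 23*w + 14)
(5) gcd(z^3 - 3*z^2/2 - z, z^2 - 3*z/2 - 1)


(1) = 1
(2) = gcd((g - 8*q)^2*(g - 2*q), (g - 5)*(g - 8*q)*(g + 2*q)) = -g + 8*q
(3) = gcd((l - 1)*(l + 2), (l + 2)*(l + 4*sqrt(2))) = l + 2
(4) = w + 2
(5) = gcd(z*(z - 2)*(z + 1/2), (z - 2)*(z + 1/2)) = z^2 - 3*z/2 - 1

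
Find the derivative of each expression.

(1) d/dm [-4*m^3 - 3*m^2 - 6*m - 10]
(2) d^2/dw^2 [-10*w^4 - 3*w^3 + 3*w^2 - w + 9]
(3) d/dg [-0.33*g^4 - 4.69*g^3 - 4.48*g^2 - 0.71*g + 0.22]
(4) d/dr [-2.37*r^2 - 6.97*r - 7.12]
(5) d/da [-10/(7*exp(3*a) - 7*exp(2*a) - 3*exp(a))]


(1) = -12*m^2 - 6*m - 6
(2) = -120*w^2 - 18*w + 6
(3) = -1.32*g^3 - 14.07*g^2 - 8.96*g - 0.71
(4) = -4.74*r - 6.97
(5) = 10*(21*exp(2*a) - 14*exp(a) - 3)*exp(-a)/(-7*exp(2*a) + 7*exp(a) + 3)^2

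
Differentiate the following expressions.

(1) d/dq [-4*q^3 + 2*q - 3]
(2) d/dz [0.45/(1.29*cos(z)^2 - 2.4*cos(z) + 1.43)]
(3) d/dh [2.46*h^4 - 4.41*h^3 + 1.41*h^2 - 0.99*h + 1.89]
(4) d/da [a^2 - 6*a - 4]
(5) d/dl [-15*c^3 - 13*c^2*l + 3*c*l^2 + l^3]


(1) = 2 - 12*q^2
(2) = (1.161*cos(z) - 1.08)*sin(z)/(1.29*cos(z)^2 - 2.4*cos(z) + 1.43)^2
(3) = 9.84*h^3 - 13.23*h^2 + 2.82*h - 0.99
(4) = 2*a - 6
(5) = -13*c^2 + 6*c*l + 3*l^2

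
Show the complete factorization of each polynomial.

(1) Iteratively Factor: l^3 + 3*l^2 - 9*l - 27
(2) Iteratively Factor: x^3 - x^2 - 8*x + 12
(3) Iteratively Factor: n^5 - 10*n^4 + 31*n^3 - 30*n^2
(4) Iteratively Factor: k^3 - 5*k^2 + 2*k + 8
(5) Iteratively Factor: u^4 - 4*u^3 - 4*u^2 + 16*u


(1) = (l + 3)*(l^2 - 9) = (l + 3)^2*(l - 3)
(2) = (x - 2)*(x^2 + x - 6) = (x - 2)*(x + 3)*(x - 2)
(3) = (n - 3)*(n^4 - 7*n^3 + 10*n^2) = (n - 3)*(n - 2)*(n^3 - 5*n^2) = n*(n - 3)*(n - 2)*(n^2 - 5*n) = n*(n - 5)*(n - 3)*(n - 2)*(n)
(4) = (k - 2)*(k^2 - 3*k - 4) = (k - 4)*(k - 2)*(k + 1)
(5) = (u - 2)*(u^3 - 2*u^2 - 8*u) = u*(u - 2)*(u^2 - 2*u - 8) = u*(u - 2)*(u + 2)*(u - 4)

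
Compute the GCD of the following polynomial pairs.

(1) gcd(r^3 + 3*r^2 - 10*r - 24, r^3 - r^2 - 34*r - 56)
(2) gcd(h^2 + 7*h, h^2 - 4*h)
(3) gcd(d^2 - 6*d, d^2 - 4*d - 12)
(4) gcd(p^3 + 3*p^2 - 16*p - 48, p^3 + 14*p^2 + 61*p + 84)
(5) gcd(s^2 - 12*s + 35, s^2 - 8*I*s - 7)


(1) = r^2 + 6*r + 8
(2) = h
(3) = d - 6
(4) = p^2 + 7*p + 12
(5) = gcd((s - 7)*(s - 5), (s - 7*I)*(s - I)) = 1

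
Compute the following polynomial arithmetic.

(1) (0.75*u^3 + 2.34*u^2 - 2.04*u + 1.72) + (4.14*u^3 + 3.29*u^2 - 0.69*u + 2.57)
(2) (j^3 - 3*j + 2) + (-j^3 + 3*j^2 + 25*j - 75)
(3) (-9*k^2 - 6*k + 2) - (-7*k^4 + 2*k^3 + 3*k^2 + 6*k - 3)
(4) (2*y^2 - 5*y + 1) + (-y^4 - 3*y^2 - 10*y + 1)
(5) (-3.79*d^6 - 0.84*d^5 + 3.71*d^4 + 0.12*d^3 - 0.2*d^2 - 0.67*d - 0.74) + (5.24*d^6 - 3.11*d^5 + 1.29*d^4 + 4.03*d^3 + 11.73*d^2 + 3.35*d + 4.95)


(1) = 4.89*u^3 + 5.63*u^2 - 2.73*u + 4.29
(2) = 3*j^2 + 22*j - 73
(3) = 7*k^4 - 2*k^3 - 12*k^2 - 12*k + 5
(4) = -y^4 - y^2 - 15*y + 2
(5) = 1.45*d^6 - 3.95*d^5 + 5.0*d^4 + 4.15*d^3 + 11.53*d^2 + 2.68*d + 4.21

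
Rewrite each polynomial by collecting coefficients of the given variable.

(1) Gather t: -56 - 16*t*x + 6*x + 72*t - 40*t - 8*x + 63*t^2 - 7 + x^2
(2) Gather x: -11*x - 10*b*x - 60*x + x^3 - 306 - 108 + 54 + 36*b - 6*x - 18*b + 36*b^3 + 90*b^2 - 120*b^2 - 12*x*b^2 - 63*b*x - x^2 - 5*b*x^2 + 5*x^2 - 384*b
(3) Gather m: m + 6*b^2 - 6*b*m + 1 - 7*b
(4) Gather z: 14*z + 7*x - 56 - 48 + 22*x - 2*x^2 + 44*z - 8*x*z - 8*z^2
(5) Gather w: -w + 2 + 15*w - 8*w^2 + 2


(1) = 63*t^2 + t*(32 - 16*x) + x^2 - 2*x - 63
(2) = 36*b^3 - 30*b^2 - 366*b + x^3 + x^2*(4 - 5*b) + x*(-12*b^2 - 73*b - 77) - 360
(3) = 6*b^2 - 7*b + m*(1 - 6*b) + 1
(4) = -2*x^2 + 29*x - 8*z^2 + z*(58 - 8*x) - 104
(5) = -8*w^2 + 14*w + 4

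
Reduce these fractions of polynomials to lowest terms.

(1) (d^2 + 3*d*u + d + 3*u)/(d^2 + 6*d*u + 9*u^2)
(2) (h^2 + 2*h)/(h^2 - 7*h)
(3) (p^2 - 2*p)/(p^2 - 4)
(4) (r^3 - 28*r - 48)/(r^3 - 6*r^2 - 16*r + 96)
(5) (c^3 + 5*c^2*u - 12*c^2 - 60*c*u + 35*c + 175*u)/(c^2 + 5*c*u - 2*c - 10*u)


(1) = (d + 1)/(d + 3*u)
(2) = (h + 2)/(h - 7)
(3) = p/(p + 2)
(4) = (r + 2)/(r - 4)
(5) = (c^2 - 12*c + 35)/(c - 2)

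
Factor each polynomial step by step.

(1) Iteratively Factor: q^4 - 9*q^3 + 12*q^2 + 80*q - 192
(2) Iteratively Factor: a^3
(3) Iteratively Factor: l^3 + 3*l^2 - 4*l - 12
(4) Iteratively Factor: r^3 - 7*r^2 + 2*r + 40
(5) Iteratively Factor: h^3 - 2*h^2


(1) = (q - 4)*(q^3 - 5*q^2 - 8*q + 48) = (q - 4)*(q + 3)*(q^2 - 8*q + 16) = (q - 4)^2*(q + 3)*(q - 4)
(2) = (a)*(a^2) = a^2*(a)
(3) = (l + 2)*(l^2 + l - 6) = (l - 2)*(l + 2)*(l + 3)
(4) = (r - 5)*(r^2 - 2*r - 8) = (r - 5)*(r - 4)*(r + 2)
(5) = (h)*(h^2 - 2*h) = h*(h - 2)*(h)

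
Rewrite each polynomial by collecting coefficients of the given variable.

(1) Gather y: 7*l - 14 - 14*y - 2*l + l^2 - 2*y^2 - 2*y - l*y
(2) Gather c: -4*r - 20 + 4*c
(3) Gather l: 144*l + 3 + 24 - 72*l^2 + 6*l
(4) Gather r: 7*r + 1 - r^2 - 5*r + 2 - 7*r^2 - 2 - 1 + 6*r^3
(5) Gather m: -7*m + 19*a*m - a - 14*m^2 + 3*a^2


(1) = l^2 + 5*l - 2*y^2 + y*(-l - 16) - 14
(2) = 4*c - 4*r - 20
(3) = -72*l^2 + 150*l + 27
(4) = 6*r^3 - 8*r^2 + 2*r
(5) = 3*a^2 - a - 14*m^2 + m*(19*a - 7)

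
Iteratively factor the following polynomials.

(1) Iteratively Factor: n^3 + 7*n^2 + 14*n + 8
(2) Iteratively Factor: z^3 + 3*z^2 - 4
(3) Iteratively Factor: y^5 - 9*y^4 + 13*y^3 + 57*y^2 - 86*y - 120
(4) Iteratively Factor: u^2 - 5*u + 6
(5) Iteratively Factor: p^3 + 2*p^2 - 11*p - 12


(1) = (n + 1)*(n^2 + 6*n + 8) = (n + 1)*(n + 2)*(n + 4)
(2) = (z + 2)*(z^2 + z - 2) = (z - 1)*(z + 2)*(z + 2)
(3) = (y + 1)*(y^4 - 10*y^3 + 23*y^2 + 34*y - 120) = (y - 3)*(y + 1)*(y^3 - 7*y^2 + 2*y + 40) = (y - 5)*(y - 3)*(y + 1)*(y^2 - 2*y - 8) = (y - 5)*(y - 3)*(y + 1)*(y + 2)*(y - 4)
(4) = (u - 3)*(u - 2)
(5) = (p + 1)*(p^2 + p - 12) = (p - 3)*(p + 1)*(p + 4)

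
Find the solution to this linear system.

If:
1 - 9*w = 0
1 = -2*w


Then:
No Solution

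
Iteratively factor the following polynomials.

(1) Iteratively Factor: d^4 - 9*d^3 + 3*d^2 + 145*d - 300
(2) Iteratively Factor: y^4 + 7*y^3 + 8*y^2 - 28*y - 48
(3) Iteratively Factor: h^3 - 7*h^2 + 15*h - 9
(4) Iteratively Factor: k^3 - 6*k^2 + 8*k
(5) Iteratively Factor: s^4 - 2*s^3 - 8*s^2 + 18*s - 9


(1) = (d - 3)*(d^3 - 6*d^2 - 15*d + 100) = (d - 5)*(d - 3)*(d^2 - d - 20) = (d - 5)^2*(d - 3)*(d + 4)
(2) = (y - 2)*(y^3 + 9*y^2 + 26*y + 24) = (y - 2)*(y + 2)*(y^2 + 7*y + 12) = (y - 2)*(y + 2)*(y + 4)*(y + 3)
(3) = (h - 3)*(h^2 - 4*h + 3) = (h - 3)^2*(h - 1)
(4) = (k - 4)*(k^2 - 2*k) = k*(k - 4)*(k - 2)
(5) = (s - 3)*(s^3 + s^2 - 5*s + 3) = (s - 3)*(s - 1)*(s^2 + 2*s - 3) = (s - 3)*(s - 1)^2*(s + 3)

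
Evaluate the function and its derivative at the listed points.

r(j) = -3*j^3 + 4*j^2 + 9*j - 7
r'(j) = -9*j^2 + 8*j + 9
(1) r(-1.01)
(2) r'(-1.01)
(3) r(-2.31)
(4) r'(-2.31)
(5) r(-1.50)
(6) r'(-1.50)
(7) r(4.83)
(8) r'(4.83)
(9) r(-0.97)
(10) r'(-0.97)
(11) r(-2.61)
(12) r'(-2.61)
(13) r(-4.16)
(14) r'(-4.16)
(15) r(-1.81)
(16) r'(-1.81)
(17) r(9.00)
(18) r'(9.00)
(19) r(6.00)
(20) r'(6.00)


(1) = -8.92
(2) = -8.26
(3) = 30.53
(4) = -57.50
(5) = -1.38
(6) = -23.25
(7) = -208.25
(8) = -162.32
(9) = -9.23
(10) = -7.23
(11) = 50.10
(12) = -73.19
(13) = 240.76
(14) = -180.03
(15) = 7.60
(16) = -34.96
(17) = -1789.00
(18) = -648.00
(19) = -457.00
(20) = -267.00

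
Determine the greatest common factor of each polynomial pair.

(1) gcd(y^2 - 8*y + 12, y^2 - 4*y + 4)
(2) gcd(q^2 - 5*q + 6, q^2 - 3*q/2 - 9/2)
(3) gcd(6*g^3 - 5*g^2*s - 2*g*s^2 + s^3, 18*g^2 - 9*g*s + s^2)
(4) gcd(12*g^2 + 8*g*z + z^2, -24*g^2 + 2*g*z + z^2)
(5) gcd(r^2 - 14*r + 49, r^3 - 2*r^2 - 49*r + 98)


(1) = y - 2
(2) = gcd((q - 3)*(q - 2), (q - 3)*(q + 3/2)) = q - 3
(3) = -3*g + s
(4) = gcd((2*g + z)*(6*g + z), (-4*g + z)*(6*g + z)) = 6*g + z
(5) = gcd((r - 7)^2, (r - 7)*(r - 2)*(r + 7)) = r - 7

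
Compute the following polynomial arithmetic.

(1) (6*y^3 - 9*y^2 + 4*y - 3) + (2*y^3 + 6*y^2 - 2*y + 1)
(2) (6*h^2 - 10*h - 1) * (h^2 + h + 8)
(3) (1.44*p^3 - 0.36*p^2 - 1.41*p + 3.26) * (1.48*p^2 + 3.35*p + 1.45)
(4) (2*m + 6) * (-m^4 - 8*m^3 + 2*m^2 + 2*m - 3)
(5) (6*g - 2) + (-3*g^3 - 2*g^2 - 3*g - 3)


(1) = 8*y^3 - 3*y^2 + 2*y - 2
(2) = 6*h^4 - 4*h^3 + 37*h^2 - 81*h - 8
(3) = 2.1312*p^5 + 4.2912*p^4 - 1.2048*p^3 - 0.4207*p^2 + 8.8765*p + 4.727
(4) = -2*m^5 - 22*m^4 - 44*m^3 + 16*m^2 + 6*m - 18
(5) = -3*g^3 - 2*g^2 + 3*g - 5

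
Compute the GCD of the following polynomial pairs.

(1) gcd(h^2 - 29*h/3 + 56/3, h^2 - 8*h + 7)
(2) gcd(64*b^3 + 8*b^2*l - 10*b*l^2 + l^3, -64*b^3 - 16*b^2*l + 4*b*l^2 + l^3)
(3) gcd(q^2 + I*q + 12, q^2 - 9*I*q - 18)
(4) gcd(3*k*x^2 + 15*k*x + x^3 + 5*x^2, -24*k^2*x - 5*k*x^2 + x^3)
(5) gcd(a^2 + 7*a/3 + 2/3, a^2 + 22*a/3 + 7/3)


(1) = h - 7
(2) = 4*b - l
(3) = gcd((q - 3*I)*(q + 4*I), (q - 6*I)*(q - 3*I)) = q - 3*I
(4) = 3*k*x + x^2
(5) = a + 1/3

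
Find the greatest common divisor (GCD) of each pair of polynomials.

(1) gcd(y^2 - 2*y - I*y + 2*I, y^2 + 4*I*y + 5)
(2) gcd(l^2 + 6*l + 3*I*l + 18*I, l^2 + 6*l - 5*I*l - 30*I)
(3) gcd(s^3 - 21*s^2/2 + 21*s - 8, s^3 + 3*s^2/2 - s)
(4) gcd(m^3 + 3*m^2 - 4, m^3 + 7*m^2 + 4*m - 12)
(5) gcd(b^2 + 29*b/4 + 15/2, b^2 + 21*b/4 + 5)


(1) = gcd((y - 2)*(y - I), (y - I)*(y + 5*I)) = y - I
(2) = l + 6
(3) = gcd((s - 8)*(s - 2)*(s - 1/2), s*(s - 1/2)*(s + 2)) = s - 1/2
(4) = m^2 + m - 2
(5) = gcd((b + 5/4)*(b + 6), (b + 5/4)*(b + 4)) = b + 5/4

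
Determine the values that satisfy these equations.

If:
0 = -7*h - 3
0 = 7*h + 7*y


Then:
h = -3/7
y = 3/7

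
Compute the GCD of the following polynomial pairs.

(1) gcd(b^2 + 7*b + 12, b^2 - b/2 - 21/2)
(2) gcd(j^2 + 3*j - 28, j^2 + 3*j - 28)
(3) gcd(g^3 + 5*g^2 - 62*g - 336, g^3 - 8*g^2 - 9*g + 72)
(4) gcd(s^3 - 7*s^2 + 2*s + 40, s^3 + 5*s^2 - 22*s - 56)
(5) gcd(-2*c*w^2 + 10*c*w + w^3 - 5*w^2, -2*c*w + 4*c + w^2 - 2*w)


(1) = b + 3
(2) = gcd((j - 4)*(j + 7), (j - 4)*(j + 7)) = j^2 + 3*j - 28
(3) = g - 8
(4) = gcd((s - 5)*(s - 4)*(s + 2), (s - 4)*(s + 2)*(s + 7)) = s^2 - 2*s - 8
(5) = gcd(w*(-2*c + w)*(w - 5), (-2*c + w)*(w - 2)) = -2*c + w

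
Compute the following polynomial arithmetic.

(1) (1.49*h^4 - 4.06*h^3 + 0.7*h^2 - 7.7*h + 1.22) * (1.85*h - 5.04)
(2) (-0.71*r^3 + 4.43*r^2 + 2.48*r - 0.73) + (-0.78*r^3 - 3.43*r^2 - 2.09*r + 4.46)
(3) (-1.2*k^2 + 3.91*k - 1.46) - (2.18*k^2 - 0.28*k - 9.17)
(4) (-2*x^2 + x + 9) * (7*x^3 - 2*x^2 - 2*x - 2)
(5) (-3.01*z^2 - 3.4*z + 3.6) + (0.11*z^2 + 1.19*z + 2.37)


(1) = 2.7565*h^5 - 15.0206*h^4 + 21.7574*h^3 - 17.773*h^2 + 41.065*h - 6.1488
(2) = -1.49*r^3 + 1.0*r^2 + 0.39*r + 3.73
(3) = -3.38*k^2 + 4.19*k + 7.71
(4) = -14*x^5 + 11*x^4 + 65*x^3 - 16*x^2 - 20*x - 18
(5) = -2.9*z^2 - 2.21*z + 5.97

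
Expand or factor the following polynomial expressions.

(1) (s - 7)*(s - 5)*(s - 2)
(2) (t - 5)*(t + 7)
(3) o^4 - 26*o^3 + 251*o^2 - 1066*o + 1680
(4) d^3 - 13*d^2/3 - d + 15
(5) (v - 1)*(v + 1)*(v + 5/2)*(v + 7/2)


(1) = s^3 - 14*s^2 + 59*s - 70
(2) = t^2 + 2*t - 35
(3) = (o - 8)*(o - 7)*(o - 6)*(o - 5)
(4) = (d - 3)^2*(d + 5/3)
(5) = v^4 + 6*v^3 + 31*v^2/4 - 6*v - 35/4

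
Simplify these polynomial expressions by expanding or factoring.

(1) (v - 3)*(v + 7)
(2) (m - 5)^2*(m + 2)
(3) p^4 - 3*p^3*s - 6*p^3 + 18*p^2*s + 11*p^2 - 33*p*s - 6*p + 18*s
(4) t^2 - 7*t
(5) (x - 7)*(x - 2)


(1) = v^2 + 4*v - 21
(2) = m^3 - 8*m^2 + 5*m + 50
(3) = (p - 3)*(p - 2)*(p - 1)*(p - 3*s)
(4) = t*(t - 7)
(5) = x^2 - 9*x + 14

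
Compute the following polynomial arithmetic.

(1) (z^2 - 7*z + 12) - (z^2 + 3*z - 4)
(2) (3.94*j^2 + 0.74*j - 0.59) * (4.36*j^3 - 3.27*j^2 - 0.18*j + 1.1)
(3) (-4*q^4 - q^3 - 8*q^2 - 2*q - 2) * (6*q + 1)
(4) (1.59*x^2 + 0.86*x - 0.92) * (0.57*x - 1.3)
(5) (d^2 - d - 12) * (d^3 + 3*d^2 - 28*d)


(1) = 16 - 10*z
(2) = 17.1784*j^5 - 9.6574*j^4 - 5.7014*j^3 + 6.1301*j^2 + 0.9202*j - 0.649
(3) = -24*q^5 - 10*q^4 - 49*q^3 - 20*q^2 - 14*q - 2
(4) = 0.9063*x^3 - 1.5768*x^2 - 1.6424*x + 1.196
(5) = d^5 + 2*d^4 - 43*d^3 - 8*d^2 + 336*d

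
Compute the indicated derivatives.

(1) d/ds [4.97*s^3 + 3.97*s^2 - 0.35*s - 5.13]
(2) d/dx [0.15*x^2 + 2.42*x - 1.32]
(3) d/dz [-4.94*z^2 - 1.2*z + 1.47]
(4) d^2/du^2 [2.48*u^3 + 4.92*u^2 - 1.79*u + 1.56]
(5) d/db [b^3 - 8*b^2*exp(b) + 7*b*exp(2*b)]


(1) = 14.91*s^2 + 7.94*s - 0.35
(2) = 0.3*x + 2.42
(3) = -9.88*z - 1.2
(4) = 14.88*u + 9.84
(5) = -8*b^2*exp(b) + 3*b^2 + 14*b*exp(2*b) - 16*b*exp(b) + 7*exp(2*b)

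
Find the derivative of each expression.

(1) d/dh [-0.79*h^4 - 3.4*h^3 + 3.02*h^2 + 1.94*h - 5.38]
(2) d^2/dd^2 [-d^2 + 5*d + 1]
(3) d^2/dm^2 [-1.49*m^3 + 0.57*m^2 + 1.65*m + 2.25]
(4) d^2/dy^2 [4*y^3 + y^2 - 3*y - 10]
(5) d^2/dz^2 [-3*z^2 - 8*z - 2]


(1) = -3.16*h^3 - 10.2*h^2 + 6.04*h + 1.94
(2) = -2
(3) = 1.14 - 8.94*m
(4) = 24*y + 2
(5) = -6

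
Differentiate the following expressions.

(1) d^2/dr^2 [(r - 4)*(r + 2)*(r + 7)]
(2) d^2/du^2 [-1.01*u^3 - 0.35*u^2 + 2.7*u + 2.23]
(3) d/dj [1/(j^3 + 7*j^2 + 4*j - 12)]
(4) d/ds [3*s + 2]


(1) = 6*r + 10
(2) = -6.06*u - 0.7
(3) = (-3*j^2 - 14*j - 4)/(j^3 + 7*j^2 + 4*j - 12)^2
(4) = 3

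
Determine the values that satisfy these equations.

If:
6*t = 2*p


Then:
p = 3*t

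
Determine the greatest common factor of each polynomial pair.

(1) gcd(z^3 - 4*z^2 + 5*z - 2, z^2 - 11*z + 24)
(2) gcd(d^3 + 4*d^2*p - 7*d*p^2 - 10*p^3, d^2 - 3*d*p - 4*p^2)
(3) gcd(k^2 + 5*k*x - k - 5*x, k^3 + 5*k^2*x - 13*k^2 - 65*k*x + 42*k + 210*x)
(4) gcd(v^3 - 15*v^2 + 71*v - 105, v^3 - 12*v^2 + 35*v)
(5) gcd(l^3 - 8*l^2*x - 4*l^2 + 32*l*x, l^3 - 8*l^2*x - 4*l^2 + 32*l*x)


(1) = gcd((z - 2)*(z - 1)^2, (z - 8)*(z - 3)) = 1
(2) = gcd((d - 2*p)*(d + p)*(d + 5*p), (d - 4*p)*(d + p)) = d + p
(3) = gcd((k - 1)*(k + 5*x), (k - 7)*(k - 6)*(k + 5*x)) = k + 5*x
(4) = gcd((v - 7)*(v - 5)*(v - 3), v*(v - 7)*(v - 5)) = v^2 - 12*v + 35
(5) = -l^3 + 8*l^2*x + 4*l^2 - 32*l*x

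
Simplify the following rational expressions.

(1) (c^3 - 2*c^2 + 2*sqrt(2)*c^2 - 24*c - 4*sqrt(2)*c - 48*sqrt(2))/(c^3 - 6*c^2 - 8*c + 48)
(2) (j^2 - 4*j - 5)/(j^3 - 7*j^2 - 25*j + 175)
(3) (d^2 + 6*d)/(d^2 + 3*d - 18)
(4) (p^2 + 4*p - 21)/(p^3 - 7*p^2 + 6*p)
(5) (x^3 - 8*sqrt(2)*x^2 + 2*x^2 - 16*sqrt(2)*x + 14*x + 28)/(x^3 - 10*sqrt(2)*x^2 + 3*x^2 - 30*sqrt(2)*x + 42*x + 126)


(1) = (c + 4)/(c - 2*sqrt(2))
(2) = (j + 1)/(j^2 - 2*j - 35)
(3) = d/(d - 3)
(4) = (p^2 + 4*p - 21)/(p^3 - 7*p^2 + 6*p)
(5) = (x^2 + x*(2 - sqrt(2)) - 2*sqrt(2))/(x^2 + x*(3 - 3*sqrt(2)) - 9*sqrt(2))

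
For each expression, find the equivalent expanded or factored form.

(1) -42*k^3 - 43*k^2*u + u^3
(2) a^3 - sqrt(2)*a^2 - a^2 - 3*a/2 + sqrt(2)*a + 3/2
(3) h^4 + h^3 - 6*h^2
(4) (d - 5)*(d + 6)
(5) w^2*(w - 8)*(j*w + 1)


(1) = (-7*k + u)*(k + u)*(6*k + u)
(2) = (a - 1)*(a - 3*sqrt(2)/2)*(a + sqrt(2)/2)
(3) = h^2*(h - 2)*(h + 3)
(4) = d^2 + d - 30
(5) = j*w^4 - 8*j*w^3 + w^3 - 8*w^2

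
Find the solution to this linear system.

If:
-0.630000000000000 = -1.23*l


Then:
l = 0.51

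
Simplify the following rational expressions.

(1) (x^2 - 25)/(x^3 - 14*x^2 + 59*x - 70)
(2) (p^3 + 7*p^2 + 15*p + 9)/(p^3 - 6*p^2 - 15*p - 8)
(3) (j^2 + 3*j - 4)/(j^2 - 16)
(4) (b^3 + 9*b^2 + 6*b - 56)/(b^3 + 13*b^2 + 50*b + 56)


(1) = (x + 5)/(x^2 - 9*x + 14)
(2) = (p^2 + 6*p + 9)/(p^2 - 7*p - 8)
(3) = (j - 1)/(j - 4)
(4) = (b - 2)/(b + 2)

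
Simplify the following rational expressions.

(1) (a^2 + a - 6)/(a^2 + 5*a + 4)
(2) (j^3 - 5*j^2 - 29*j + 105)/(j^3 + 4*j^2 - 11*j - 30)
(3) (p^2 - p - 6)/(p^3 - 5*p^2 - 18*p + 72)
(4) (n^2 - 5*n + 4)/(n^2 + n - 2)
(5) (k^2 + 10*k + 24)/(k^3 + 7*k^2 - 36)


(1) = (a^2 + a - 6)/(a^2 + 5*a + 4)
(2) = (j - 7)/(j + 2)
(3) = (p + 2)/(p^2 - 2*p - 24)
(4) = (n - 4)/(n + 2)
(5) = (k + 4)/(k^2 + k - 6)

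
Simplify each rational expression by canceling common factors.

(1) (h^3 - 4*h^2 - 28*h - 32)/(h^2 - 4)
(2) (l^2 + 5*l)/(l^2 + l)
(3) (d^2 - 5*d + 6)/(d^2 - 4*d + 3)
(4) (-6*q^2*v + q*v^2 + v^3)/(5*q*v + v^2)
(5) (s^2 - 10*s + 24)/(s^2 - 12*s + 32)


(1) = (h^2 - 6*h - 16)/(h - 2)
(2) = (l + 5)/(l + 1)
(3) = (d - 2)/(d - 1)
(4) = (-6*q^2 + q*v + v^2)/(5*q + v)
(5) = (s - 6)/(s - 8)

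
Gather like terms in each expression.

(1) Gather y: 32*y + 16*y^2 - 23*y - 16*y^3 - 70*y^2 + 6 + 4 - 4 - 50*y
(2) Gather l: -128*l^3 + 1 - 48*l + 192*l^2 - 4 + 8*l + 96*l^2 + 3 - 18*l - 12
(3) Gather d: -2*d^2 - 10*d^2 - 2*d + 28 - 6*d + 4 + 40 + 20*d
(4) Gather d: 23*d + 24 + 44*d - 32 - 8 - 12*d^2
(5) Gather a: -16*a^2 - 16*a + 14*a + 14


(1) = -16*y^3 - 54*y^2 - 41*y + 6
(2) = -128*l^3 + 288*l^2 - 58*l - 12
(3) = -12*d^2 + 12*d + 72
(4) = -12*d^2 + 67*d - 16
(5) = -16*a^2 - 2*a + 14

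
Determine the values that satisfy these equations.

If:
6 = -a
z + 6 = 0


Then:
a = -6
z = -6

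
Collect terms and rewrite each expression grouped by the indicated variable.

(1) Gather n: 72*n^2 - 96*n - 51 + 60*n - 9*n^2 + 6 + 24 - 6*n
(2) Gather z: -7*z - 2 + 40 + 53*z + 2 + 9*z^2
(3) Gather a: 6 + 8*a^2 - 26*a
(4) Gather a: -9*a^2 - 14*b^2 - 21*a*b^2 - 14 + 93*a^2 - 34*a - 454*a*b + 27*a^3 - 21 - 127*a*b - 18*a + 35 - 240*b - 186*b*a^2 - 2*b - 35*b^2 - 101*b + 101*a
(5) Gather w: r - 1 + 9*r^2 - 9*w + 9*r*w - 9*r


(1) = 63*n^2 - 42*n - 21
(2) = 9*z^2 + 46*z + 40
(3) = 8*a^2 - 26*a + 6
(4) = 27*a^3 + a^2*(84 - 186*b) + a*(-21*b^2 - 581*b + 49) - 49*b^2 - 343*b
(5) = 9*r^2 - 8*r + w*(9*r - 9) - 1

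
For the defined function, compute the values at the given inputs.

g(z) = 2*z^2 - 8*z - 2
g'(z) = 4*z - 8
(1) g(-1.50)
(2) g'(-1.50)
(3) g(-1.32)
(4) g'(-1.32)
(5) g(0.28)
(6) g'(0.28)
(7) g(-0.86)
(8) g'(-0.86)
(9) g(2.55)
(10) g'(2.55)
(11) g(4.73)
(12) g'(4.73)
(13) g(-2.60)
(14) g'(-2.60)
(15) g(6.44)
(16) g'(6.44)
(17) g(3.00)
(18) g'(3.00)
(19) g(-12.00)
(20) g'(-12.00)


(1) = 14.50
(2) = -14.00
(3) = 12.04
(4) = -13.28
(5) = -4.08
(6) = -6.88
(7) = 6.36
(8) = -11.44
(9) = -9.39
(10) = 2.20
(11) = 4.91
(12) = 10.92
(13) = 32.32
(14) = -18.40
(15) = 29.43
(16) = 17.76
(17) = -8.00
(18) = 4.00
(19) = 382.00
(20) = -56.00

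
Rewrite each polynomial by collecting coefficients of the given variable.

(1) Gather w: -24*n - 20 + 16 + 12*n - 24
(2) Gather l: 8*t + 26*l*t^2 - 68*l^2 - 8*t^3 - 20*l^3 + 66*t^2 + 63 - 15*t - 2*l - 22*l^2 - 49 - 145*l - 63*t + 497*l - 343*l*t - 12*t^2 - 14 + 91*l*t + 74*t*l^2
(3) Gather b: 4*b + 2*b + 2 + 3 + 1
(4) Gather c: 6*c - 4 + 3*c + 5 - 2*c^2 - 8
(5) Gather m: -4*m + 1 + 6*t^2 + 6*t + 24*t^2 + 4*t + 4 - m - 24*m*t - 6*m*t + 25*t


(1) = -12*n - 28
(2) = -20*l^3 + l^2*(74*t - 90) + l*(26*t^2 - 252*t + 350) - 8*t^3 + 54*t^2 - 70*t
(3) = 6*b + 6
(4) = -2*c^2 + 9*c - 7
(5) = m*(-30*t - 5) + 30*t^2 + 35*t + 5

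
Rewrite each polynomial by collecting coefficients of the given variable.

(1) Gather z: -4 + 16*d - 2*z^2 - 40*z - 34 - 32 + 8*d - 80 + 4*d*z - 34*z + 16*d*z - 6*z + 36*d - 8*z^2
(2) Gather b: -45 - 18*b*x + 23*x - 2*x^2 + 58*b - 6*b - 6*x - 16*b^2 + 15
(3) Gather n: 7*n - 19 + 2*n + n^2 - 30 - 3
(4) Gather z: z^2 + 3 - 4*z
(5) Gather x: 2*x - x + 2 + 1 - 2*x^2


(1) = 60*d - 10*z^2 + z*(20*d - 80) - 150
(2) = -16*b^2 + b*(52 - 18*x) - 2*x^2 + 17*x - 30
(3) = n^2 + 9*n - 52
(4) = z^2 - 4*z + 3
(5) = -2*x^2 + x + 3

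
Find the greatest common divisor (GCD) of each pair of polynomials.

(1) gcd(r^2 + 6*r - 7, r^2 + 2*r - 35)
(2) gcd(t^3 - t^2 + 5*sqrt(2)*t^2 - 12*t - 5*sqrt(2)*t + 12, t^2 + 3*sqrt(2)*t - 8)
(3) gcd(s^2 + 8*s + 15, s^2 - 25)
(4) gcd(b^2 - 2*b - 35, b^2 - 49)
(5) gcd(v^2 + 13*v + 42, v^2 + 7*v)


(1) = gcd((r - 1)*(r + 7), (r - 5)*(r + 7)) = r + 7
(2) = gcd((t - 1)*(t - sqrt(2))*(t + 6*sqrt(2)), (t - sqrt(2))*(t + 4*sqrt(2))) = t - sqrt(2)
(3) = s + 5
(4) = gcd((b - 7)*(b + 5), (b - 7)*(b + 7)) = b - 7
(5) = gcd((v + 6)*(v + 7), v*(v + 7)) = v + 7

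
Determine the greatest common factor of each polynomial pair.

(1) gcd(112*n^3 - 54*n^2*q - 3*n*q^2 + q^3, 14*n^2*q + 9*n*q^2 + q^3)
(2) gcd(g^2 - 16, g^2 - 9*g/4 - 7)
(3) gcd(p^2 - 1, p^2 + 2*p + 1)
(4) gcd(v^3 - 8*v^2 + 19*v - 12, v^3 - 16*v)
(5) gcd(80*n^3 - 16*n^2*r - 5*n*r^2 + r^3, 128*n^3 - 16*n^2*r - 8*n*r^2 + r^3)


(1) = 7*n + q
(2) = g - 4
(3) = p + 1
(4) = gcd((v - 4)*(v - 3)*(v - 1), v*(v - 4)*(v + 4)) = v - 4
(5) = -16*n^2 + r^2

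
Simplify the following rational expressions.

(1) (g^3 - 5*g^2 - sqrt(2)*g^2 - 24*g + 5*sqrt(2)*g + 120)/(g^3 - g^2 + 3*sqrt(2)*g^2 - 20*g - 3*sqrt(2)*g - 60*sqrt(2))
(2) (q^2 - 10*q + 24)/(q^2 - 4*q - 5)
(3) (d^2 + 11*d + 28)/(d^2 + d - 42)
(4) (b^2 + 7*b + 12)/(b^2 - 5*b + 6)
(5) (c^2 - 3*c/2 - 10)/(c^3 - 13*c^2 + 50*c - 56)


(1) = (g - 4*sqrt(2))/(g + 4)
(2) = (q^2 - 10*q + 24)/(q^2 - 4*q - 5)
(3) = (d + 4)/(d - 6)
(4) = (b^2 + 7*b + 12)/(b^2 - 5*b + 6)
(5) = (2*c + 5)/(2*c^2 - 18*c + 28)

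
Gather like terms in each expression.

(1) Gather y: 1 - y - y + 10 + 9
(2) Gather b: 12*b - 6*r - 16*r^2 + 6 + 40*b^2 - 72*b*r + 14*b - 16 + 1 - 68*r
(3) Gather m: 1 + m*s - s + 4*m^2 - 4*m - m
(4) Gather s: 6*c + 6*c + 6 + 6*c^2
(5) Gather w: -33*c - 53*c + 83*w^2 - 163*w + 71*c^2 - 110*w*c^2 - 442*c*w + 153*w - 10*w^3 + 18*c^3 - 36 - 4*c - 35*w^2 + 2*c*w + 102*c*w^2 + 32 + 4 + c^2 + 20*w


(1) = 20 - 2*y
(2) = 40*b^2 + b*(26 - 72*r) - 16*r^2 - 74*r - 9
(3) = 4*m^2 + m*(s - 5) - s + 1
(4) = 6*c^2 + 12*c + 6
(5) = 18*c^3 + 72*c^2 - 90*c - 10*w^3 + w^2*(102*c + 48) + w*(-110*c^2 - 440*c + 10)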